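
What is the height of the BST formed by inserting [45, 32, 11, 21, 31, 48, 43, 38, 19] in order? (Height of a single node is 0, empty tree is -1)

Insertion order: [45, 32, 11, 21, 31, 48, 43, 38, 19]
Tree (level-order array): [45, 32, 48, 11, 43, None, None, None, 21, 38, None, 19, 31]
Compute height bottom-up (empty subtree = -1):
  height(19) = 1 + max(-1, -1) = 0
  height(31) = 1 + max(-1, -1) = 0
  height(21) = 1 + max(0, 0) = 1
  height(11) = 1 + max(-1, 1) = 2
  height(38) = 1 + max(-1, -1) = 0
  height(43) = 1 + max(0, -1) = 1
  height(32) = 1 + max(2, 1) = 3
  height(48) = 1 + max(-1, -1) = 0
  height(45) = 1 + max(3, 0) = 4
Height = 4


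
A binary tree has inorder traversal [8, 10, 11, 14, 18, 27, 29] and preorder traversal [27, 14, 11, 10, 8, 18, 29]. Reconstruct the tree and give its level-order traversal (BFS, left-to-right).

Inorder:  [8, 10, 11, 14, 18, 27, 29]
Preorder: [27, 14, 11, 10, 8, 18, 29]
Algorithm: preorder visits root first, so consume preorder in order;
for each root, split the current inorder slice at that value into
left-subtree inorder and right-subtree inorder, then recurse.
Recursive splits:
  root=27; inorder splits into left=[8, 10, 11, 14, 18], right=[29]
  root=14; inorder splits into left=[8, 10, 11], right=[18]
  root=11; inorder splits into left=[8, 10], right=[]
  root=10; inorder splits into left=[8], right=[]
  root=8; inorder splits into left=[], right=[]
  root=18; inorder splits into left=[], right=[]
  root=29; inorder splits into left=[], right=[]
Reconstructed level-order: [27, 14, 29, 11, 18, 10, 8]


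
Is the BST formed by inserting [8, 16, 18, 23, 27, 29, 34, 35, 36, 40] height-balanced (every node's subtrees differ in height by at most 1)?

Tree (level-order array): [8, None, 16, None, 18, None, 23, None, 27, None, 29, None, 34, None, 35, None, 36, None, 40]
Definition: a tree is height-balanced if, at every node, |h(left) - h(right)| <= 1 (empty subtree has height -1).
Bottom-up per-node check:
  node 40: h_left=-1, h_right=-1, diff=0 [OK], height=0
  node 36: h_left=-1, h_right=0, diff=1 [OK], height=1
  node 35: h_left=-1, h_right=1, diff=2 [FAIL (|-1-1|=2 > 1)], height=2
  node 34: h_left=-1, h_right=2, diff=3 [FAIL (|-1-2|=3 > 1)], height=3
  node 29: h_left=-1, h_right=3, diff=4 [FAIL (|-1-3|=4 > 1)], height=4
  node 27: h_left=-1, h_right=4, diff=5 [FAIL (|-1-4|=5 > 1)], height=5
  node 23: h_left=-1, h_right=5, diff=6 [FAIL (|-1-5|=6 > 1)], height=6
  node 18: h_left=-1, h_right=6, diff=7 [FAIL (|-1-6|=7 > 1)], height=7
  node 16: h_left=-1, h_right=7, diff=8 [FAIL (|-1-7|=8 > 1)], height=8
  node 8: h_left=-1, h_right=8, diff=9 [FAIL (|-1-8|=9 > 1)], height=9
Node 35 violates the condition: |-1 - 1| = 2 > 1.
Result: Not balanced


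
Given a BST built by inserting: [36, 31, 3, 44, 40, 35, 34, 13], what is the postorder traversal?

Tree insertion order: [36, 31, 3, 44, 40, 35, 34, 13]
Tree (level-order array): [36, 31, 44, 3, 35, 40, None, None, 13, 34]
Postorder traversal: [13, 3, 34, 35, 31, 40, 44, 36]


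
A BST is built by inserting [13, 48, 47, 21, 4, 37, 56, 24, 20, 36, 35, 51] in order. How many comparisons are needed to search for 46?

Search path for 46: 13 -> 48 -> 47 -> 21 -> 37
Found: False
Comparisons: 5


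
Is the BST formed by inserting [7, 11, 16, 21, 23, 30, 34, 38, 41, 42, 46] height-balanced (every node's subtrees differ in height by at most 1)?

Tree (level-order array): [7, None, 11, None, 16, None, 21, None, 23, None, 30, None, 34, None, 38, None, 41, None, 42, None, 46]
Definition: a tree is height-balanced if, at every node, |h(left) - h(right)| <= 1 (empty subtree has height -1).
Bottom-up per-node check:
  node 46: h_left=-1, h_right=-1, diff=0 [OK], height=0
  node 42: h_left=-1, h_right=0, diff=1 [OK], height=1
  node 41: h_left=-1, h_right=1, diff=2 [FAIL (|-1-1|=2 > 1)], height=2
  node 38: h_left=-1, h_right=2, diff=3 [FAIL (|-1-2|=3 > 1)], height=3
  node 34: h_left=-1, h_right=3, diff=4 [FAIL (|-1-3|=4 > 1)], height=4
  node 30: h_left=-1, h_right=4, diff=5 [FAIL (|-1-4|=5 > 1)], height=5
  node 23: h_left=-1, h_right=5, diff=6 [FAIL (|-1-5|=6 > 1)], height=6
  node 21: h_left=-1, h_right=6, diff=7 [FAIL (|-1-6|=7 > 1)], height=7
  node 16: h_left=-1, h_right=7, diff=8 [FAIL (|-1-7|=8 > 1)], height=8
  node 11: h_left=-1, h_right=8, diff=9 [FAIL (|-1-8|=9 > 1)], height=9
  node 7: h_left=-1, h_right=9, diff=10 [FAIL (|-1-9|=10 > 1)], height=10
Node 41 violates the condition: |-1 - 1| = 2 > 1.
Result: Not balanced


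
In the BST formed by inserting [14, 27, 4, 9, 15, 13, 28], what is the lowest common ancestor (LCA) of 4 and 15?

Tree insertion order: [14, 27, 4, 9, 15, 13, 28]
Tree (level-order array): [14, 4, 27, None, 9, 15, 28, None, 13]
In a BST, the LCA of p=4, q=15 is the first node v on the
root-to-leaf path with p <= v <= q (go left if both < v, right if both > v).
Walk from root:
  at 14: 4 <= 14 <= 15, this is the LCA
LCA = 14


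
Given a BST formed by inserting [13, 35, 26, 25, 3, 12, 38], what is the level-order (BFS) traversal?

Tree insertion order: [13, 35, 26, 25, 3, 12, 38]
Tree (level-order array): [13, 3, 35, None, 12, 26, 38, None, None, 25]
BFS from the root, enqueuing left then right child of each popped node:
  queue [13] -> pop 13, enqueue [3, 35], visited so far: [13]
  queue [3, 35] -> pop 3, enqueue [12], visited so far: [13, 3]
  queue [35, 12] -> pop 35, enqueue [26, 38], visited so far: [13, 3, 35]
  queue [12, 26, 38] -> pop 12, enqueue [none], visited so far: [13, 3, 35, 12]
  queue [26, 38] -> pop 26, enqueue [25], visited so far: [13, 3, 35, 12, 26]
  queue [38, 25] -> pop 38, enqueue [none], visited so far: [13, 3, 35, 12, 26, 38]
  queue [25] -> pop 25, enqueue [none], visited so far: [13, 3, 35, 12, 26, 38, 25]
Result: [13, 3, 35, 12, 26, 38, 25]


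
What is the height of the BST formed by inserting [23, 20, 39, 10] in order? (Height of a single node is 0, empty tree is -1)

Insertion order: [23, 20, 39, 10]
Tree (level-order array): [23, 20, 39, 10]
Compute height bottom-up (empty subtree = -1):
  height(10) = 1 + max(-1, -1) = 0
  height(20) = 1 + max(0, -1) = 1
  height(39) = 1 + max(-1, -1) = 0
  height(23) = 1 + max(1, 0) = 2
Height = 2


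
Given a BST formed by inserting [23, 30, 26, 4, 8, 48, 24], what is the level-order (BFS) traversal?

Tree insertion order: [23, 30, 26, 4, 8, 48, 24]
Tree (level-order array): [23, 4, 30, None, 8, 26, 48, None, None, 24]
BFS from the root, enqueuing left then right child of each popped node:
  queue [23] -> pop 23, enqueue [4, 30], visited so far: [23]
  queue [4, 30] -> pop 4, enqueue [8], visited so far: [23, 4]
  queue [30, 8] -> pop 30, enqueue [26, 48], visited so far: [23, 4, 30]
  queue [8, 26, 48] -> pop 8, enqueue [none], visited so far: [23, 4, 30, 8]
  queue [26, 48] -> pop 26, enqueue [24], visited so far: [23, 4, 30, 8, 26]
  queue [48, 24] -> pop 48, enqueue [none], visited so far: [23, 4, 30, 8, 26, 48]
  queue [24] -> pop 24, enqueue [none], visited so far: [23, 4, 30, 8, 26, 48, 24]
Result: [23, 4, 30, 8, 26, 48, 24]


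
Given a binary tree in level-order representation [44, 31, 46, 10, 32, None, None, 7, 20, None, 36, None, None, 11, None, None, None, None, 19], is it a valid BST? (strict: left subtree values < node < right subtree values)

Level-order array: [44, 31, 46, 10, 32, None, None, 7, 20, None, 36, None, None, 11, None, None, None, None, 19]
Validate using subtree bounds (lo, hi): at each node, require lo < value < hi,
then recurse left with hi=value and right with lo=value.
Preorder trace (stopping at first violation):
  at node 44 with bounds (-inf, +inf): OK
  at node 31 with bounds (-inf, 44): OK
  at node 10 with bounds (-inf, 31): OK
  at node 7 with bounds (-inf, 10): OK
  at node 20 with bounds (10, 31): OK
  at node 11 with bounds (10, 20): OK
  at node 19 with bounds (11, 20): OK
  at node 32 with bounds (31, 44): OK
  at node 36 with bounds (32, 44): OK
  at node 46 with bounds (44, +inf): OK
No violation found at any node.
Result: Valid BST


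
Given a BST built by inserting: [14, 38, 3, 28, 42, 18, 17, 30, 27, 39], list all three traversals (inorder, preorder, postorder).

Tree insertion order: [14, 38, 3, 28, 42, 18, 17, 30, 27, 39]
Tree (level-order array): [14, 3, 38, None, None, 28, 42, 18, 30, 39, None, 17, 27]
Inorder (L, root, R): [3, 14, 17, 18, 27, 28, 30, 38, 39, 42]
Preorder (root, L, R): [14, 3, 38, 28, 18, 17, 27, 30, 42, 39]
Postorder (L, R, root): [3, 17, 27, 18, 30, 28, 39, 42, 38, 14]


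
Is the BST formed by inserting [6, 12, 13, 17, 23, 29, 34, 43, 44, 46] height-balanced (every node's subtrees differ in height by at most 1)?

Tree (level-order array): [6, None, 12, None, 13, None, 17, None, 23, None, 29, None, 34, None, 43, None, 44, None, 46]
Definition: a tree is height-balanced if, at every node, |h(left) - h(right)| <= 1 (empty subtree has height -1).
Bottom-up per-node check:
  node 46: h_left=-1, h_right=-1, diff=0 [OK], height=0
  node 44: h_left=-1, h_right=0, diff=1 [OK], height=1
  node 43: h_left=-1, h_right=1, diff=2 [FAIL (|-1-1|=2 > 1)], height=2
  node 34: h_left=-1, h_right=2, diff=3 [FAIL (|-1-2|=3 > 1)], height=3
  node 29: h_left=-1, h_right=3, diff=4 [FAIL (|-1-3|=4 > 1)], height=4
  node 23: h_left=-1, h_right=4, diff=5 [FAIL (|-1-4|=5 > 1)], height=5
  node 17: h_left=-1, h_right=5, diff=6 [FAIL (|-1-5|=6 > 1)], height=6
  node 13: h_left=-1, h_right=6, diff=7 [FAIL (|-1-6|=7 > 1)], height=7
  node 12: h_left=-1, h_right=7, diff=8 [FAIL (|-1-7|=8 > 1)], height=8
  node 6: h_left=-1, h_right=8, diff=9 [FAIL (|-1-8|=9 > 1)], height=9
Node 43 violates the condition: |-1 - 1| = 2 > 1.
Result: Not balanced


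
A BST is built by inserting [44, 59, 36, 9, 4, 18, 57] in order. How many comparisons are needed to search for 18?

Search path for 18: 44 -> 36 -> 9 -> 18
Found: True
Comparisons: 4


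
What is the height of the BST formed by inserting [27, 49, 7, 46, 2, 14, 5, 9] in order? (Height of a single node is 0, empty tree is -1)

Insertion order: [27, 49, 7, 46, 2, 14, 5, 9]
Tree (level-order array): [27, 7, 49, 2, 14, 46, None, None, 5, 9]
Compute height bottom-up (empty subtree = -1):
  height(5) = 1 + max(-1, -1) = 0
  height(2) = 1 + max(-1, 0) = 1
  height(9) = 1 + max(-1, -1) = 0
  height(14) = 1 + max(0, -1) = 1
  height(7) = 1 + max(1, 1) = 2
  height(46) = 1 + max(-1, -1) = 0
  height(49) = 1 + max(0, -1) = 1
  height(27) = 1 + max(2, 1) = 3
Height = 3


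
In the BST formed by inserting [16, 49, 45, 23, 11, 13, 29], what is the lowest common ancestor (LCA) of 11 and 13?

Tree insertion order: [16, 49, 45, 23, 11, 13, 29]
Tree (level-order array): [16, 11, 49, None, 13, 45, None, None, None, 23, None, None, 29]
In a BST, the LCA of p=11, q=13 is the first node v on the
root-to-leaf path with p <= v <= q (go left if both < v, right if both > v).
Walk from root:
  at 16: both 11 and 13 < 16, go left
  at 11: 11 <= 11 <= 13, this is the LCA
LCA = 11


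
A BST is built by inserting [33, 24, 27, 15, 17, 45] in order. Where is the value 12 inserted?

Starting tree (level order): [33, 24, 45, 15, 27, None, None, None, 17]
Insertion path: 33 -> 24 -> 15
Result: insert 12 as left child of 15
Final tree (level order): [33, 24, 45, 15, 27, None, None, 12, 17]


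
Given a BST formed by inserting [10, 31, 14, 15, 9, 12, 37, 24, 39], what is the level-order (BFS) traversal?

Tree insertion order: [10, 31, 14, 15, 9, 12, 37, 24, 39]
Tree (level-order array): [10, 9, 31, None, None, 14, 37, 12, 15, None, 39, None, None, None, 24]
BFS from the root, enqueuing left then right child of each popped node:
  queue [10] -> pop 10, enqueue [9, 31], visited so far: [10]
  queue [9, 31] -> pop 9, enqueue [none], visited so far: [10, 9]
  queue [31] -> pop 31, enqueue [14, 37], visited so far: [10, 9, 31]
  queue [14, 37] -> pop 14, enqueue [12, 15], visited so far: [10, 9, 31, 14]
  queue [37, 12, 15] -> pop 37, enqueue [39], visited so far: [10, 9, 31, 14, 37]
  queue [12, 15, 39] -> pop 12, enqueue [none], visited so far: [10, 9, 31, 14, 37, 12]
  queue [15, 39] -> pop 15, enqueue [24], visited so far: [10, 9, 31, 14, 37, 12, 15]
  queue [39, 24] -> pop 39, enqueue [none], visited so far: [10, 9, 31, 14, 37, 12, 15, 39]
  queue [24] -> pop 24, enqueue [none], visited so far: [10, 9, 31, 14, 37, 12, 15, 39, 24]
Result: [10, 9, 31, 14, 37, 12, 15, 39, 24]


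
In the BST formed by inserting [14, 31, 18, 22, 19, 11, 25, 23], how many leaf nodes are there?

Tree built from: [14, 31, 18, 22, 19, 11, 25, 23]
Tree (level-order array): [14, 11, 31, None, None, 18, None, None, 22, 19, 25, None, None, 23]
Rule: A leaf has 0 children.
Per-node child counts:
  node 14: 2 child(ren)
  node 11: 0 child(ren)
  node 31: 1 child(ren)
  node 18: 1 child(ren)
  node 22: 2 child(ren)
  node 19: 0 child(ren)
  node 25: 1 child(ren)
  node 23: 0 child(ren)
Matching nodes: [11, 19, 23]
Count of leaf nodes: 3


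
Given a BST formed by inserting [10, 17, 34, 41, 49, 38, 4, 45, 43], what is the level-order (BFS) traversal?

Tree insertion order: [10, 17, 34, 41, 49, 38, 4, 45, 43]
Tree (level-order array): [10, 4, 17, None, None, None, 34, None, 41, 38, 49, None, None, 45, None, 43]
BFS from the root, enqueuing left then right child of each popped node:
  queue [10] -> pop 10, enqueue [4, 17], visited so far: [10]
  queue [4, 17] -> pop 4, enqueue [none], visited so far: [10, 4]
  queue [17] -> pop 17, enqueue [34], visited so far: [10, 4, 17]
  queue [34] -> pop 34, enqueue [41], visited so far: [10, 4, 17, 34]
  queue [41] -> pop 41, enqueue [38, 49], visited so far: [10, 4, 17, 34, 41]
  queue [38, 49] -> pop 38, enqueue [none], visited so far: [10, 4, 17, 34, 41, 38]
  queue [49] -> pop 49, enqueue [45], visited so far: [10, 4, 17, 34, 41, 38, 49]
  queue [45] -> pop 45, enqueue [43], visited so far: [10, 4, 17, 34, 41, 38, 49, 45]
  queue [43] -> pop 43, enqueue [none], visited so far: [10, 4, 17, 34, 41, 38, 49, 45, 43]
Result: [10, 4, 17, 34, 41, 38, 49, 45, 43]


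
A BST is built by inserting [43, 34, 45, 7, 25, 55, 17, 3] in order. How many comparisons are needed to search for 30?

Search path for 30: 43 -> 34 -> 7 -> 25
Found: False
Comparisons: 4


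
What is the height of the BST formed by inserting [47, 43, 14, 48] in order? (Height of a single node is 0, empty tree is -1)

Insertion order: [47, 43, 14, 48]
Tree (level-order array): [47, 43, 48, 14]
Compute height bottom-up (empty subtree = -1):
  height(14) = 1 + max(-1, -1) = 0
  height(43) = 1 + max(0, -1) = 1
  height(48) = 1 + max(-1, -1) = 0
  height(47) = 1 + max(1, 0) = 2
Height = 2


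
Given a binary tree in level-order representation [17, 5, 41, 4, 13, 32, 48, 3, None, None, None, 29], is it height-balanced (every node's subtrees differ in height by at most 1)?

Tree (level-order array): [17, 5, 41, 4, 13, 32, 48, 3, None, None, None, 29]
Definition: a tree is height-balanced if, at every node, |h(left) - h(right)| <= 1 (empty subtree has height -1).
Bottom-up per-node check:
  node 3: h_left=-1, h_right=-1, diff=0 [OK], height=0
  node 4: h_left=0, h_right=-1, diff=1 [OK], height=1
  node 13: h_left=-1, h_right=-1, diff=0 [OK], height=0
  node 5: h_left=1, h_right=0, diff=1 [OK], height=2
  node 29: h_left=-1, h_right=-1, diff=0 [OK], height=0
  node 32: h_left=0, h_right=-1, diff=1 [OK], height=1
  node 48: h_left=-1, h_right=-1, diff=0 [OK], height=0
  node 41: h_left=1, h_right=0, diff=1 [OK], height=2
  node 17: h_left=2, h_right=2, diff=0 [OK], height=3
All nodes satisfy the balance condition.
Result: Balanced


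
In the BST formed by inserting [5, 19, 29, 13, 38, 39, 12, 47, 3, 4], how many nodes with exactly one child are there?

Tree built from: [5, 19, 29, 13, 38, 39, 12, 47, 3, 4]
Tree (level-order array): [5, 3, 19, None, 4, 13, 29, None, None, 12, None, None, 38, None, None, None, 39, None, 47]
Rule: These are nodes with exactly 1 non-null child.
Per-node child counts:
  node 5: 2 child(ren)
  node 3: 1 child(ren)
  node 4: 0 child(ren)
  node 19: 2 child(ren)
  node 13: 1 child(ren)
  node 12: 0 child(ren)
  node 29: 1 child(ren)
  node 38: 1 child(ren)
  node 39: 1 child(ren)
  node 47: 0 child(ren)
Matching nodes: [3, 13, 29, 38, 39]
Count of nodes with exactly one child: 5


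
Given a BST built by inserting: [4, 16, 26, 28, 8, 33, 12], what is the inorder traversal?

Tree insertion order: [4, 16, 26, 28, 8, 33, 12]
Tree (level-order array): [4, None, 16, 8, 26, None, 12, None, 28, None, None, None, 33]
Inorder traversal: [4, 8, 12, 16, 26, 28, 33]


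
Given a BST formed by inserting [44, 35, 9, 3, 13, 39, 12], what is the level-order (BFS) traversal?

Tree insertion order: [44, 35, 9, 3, 13, 39, 12]
Tree (level-order array): [44, 35, None, 9, 39, 3, 13, None, None, None, None, 12]
BFS from the root, enqueuing left then right child of each popped node:
  queue [44] -> pop 44, enqueue [35], visited so far: [44]
  queue [35] -> pop 35, enqueue [9, 39], visited so far: [44, 35]
  queue [9, 39] -> pop 9, enqueue [3, 13], visited so far: [44, 35, 9]
  queue [39, 3, 13] -> pop 39, enqueue [none], visited so far: [44, 35, 9, 39]
  queue [3, 13] -> pop 3, enqueue [none], visited so far: [44, 35, 9, 39, 3]
  queue [13] -> pop 13, enqueue [12], visited so far: [44, 35, 9, 39, 3, 13]
  queue [12] -> pop 12, enqueue [none], visited so far: [44, 35, 9, 39, 3, 13, 12]
Result: [44, 35, 9, 39, 3, 13, 12]


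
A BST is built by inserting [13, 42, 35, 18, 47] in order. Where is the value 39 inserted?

Starting tree (level order): [13, None, 42, 35, 47, 18]
Insertion path: 13 -> 42 -> 35
Result: insert 39 as right child of 35
Final tree (level order): [13, None, 42, 35, 47, 18, 39]


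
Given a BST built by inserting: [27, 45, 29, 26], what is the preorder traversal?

Tree insertion order: [27, 45, 29, 26]
Tree (level-order array): [27, 26, 45, None, None, 29]
Preorder traversal: [27, 26, 45, 29]


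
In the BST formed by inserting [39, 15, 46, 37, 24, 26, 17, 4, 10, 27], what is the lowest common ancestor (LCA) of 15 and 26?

Tree insertion order: [39, 15, 46, 37, 24, 26, 17, 4, 10, 27]
Tree (level-order array): [39, 15, 46, 4, 37, None, None, None, 10, 24, None, None, None, 17, 26, None, None, None, 27]
In a BST, the LCA of p=15, q=26 is the first node v on the
root-to-leaf path with p <= v <= q (go left if both < v, right if both > v).
Walk from root:
  at 39: both 15 and 26 < 39, go left
  at 15: 15 <= 15 <= 26, this is the LCA
LCA = 15


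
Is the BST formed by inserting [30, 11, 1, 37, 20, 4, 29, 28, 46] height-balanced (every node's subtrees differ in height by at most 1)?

Tree (level-order array): [30, 11, 37, 1, 20, None, 46, None, 4, None, 29, None, None, None, None, 28]
Definition: a tree is height-balanced if, at every node, |h(left) - h(right)| <= 1 (empty subtree has height -1).
Bottom-up per-node check:
  node 4: h_left=-1, h_right=-1, diff=0 [OK], height=0
  node 1: h_left=-1, h_right=0, diff=1 [OK], height=1
  node 28: h_left=-1, h_right=-1, diff=0 [OK], height=0
  node 29: h_left=0, h_right=-1, diff=1 [OK], height=1
  node 20: h_left=-1, h_right=1, diff=2 [FAIL (|-1-1|=2 > 1)], height=2
  node 11: h_left=1, h_right=2, diff=1 [OK], height=3
  node 46: h_left=-1, h_right=-1, diff=0 [OK], height=0
  node 37: h_left=-1, h_right=0, diff=1 [OK], height=1
  node 30: h_left=3, h_right=1, diff=2 [FAIL (|3-1|=2 > 1)], height=4
Node 20 violates the condition: |-1 - 1| = 2 > 1.
Result: Not balanced


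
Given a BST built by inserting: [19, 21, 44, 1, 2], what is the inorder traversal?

Tree insertion order: [19, 21, 44, 1, 2]
Tree (level-order array): [19, 1, 21, None, 2, None, 44]
Inorder traversal: [1, 2, 19, 21, 44]


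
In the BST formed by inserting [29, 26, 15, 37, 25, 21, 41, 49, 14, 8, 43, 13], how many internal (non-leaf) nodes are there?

Tree built from: [29, 26, 15, 37, 25, 21, 41, 49, 14, 8, 43, 13]
Tree (level-order array): [29, 26, 37, 15, None, None, 41, 14, 25, None, 49, 8, None, 21, None, 43, None, None, 13]
Rule: An internal node has at least one child.
Per-node child counts:
  node 29: 2 child(ren)
  node 26: 1 child(ren)
  node 15: 2 child(ren)
  node 14: 1 child(ren)
  node 8: 1 child(ren)
  node 13: 0 child(ren)
  node 25: 1 child(ren)
  node 21: 0 child(ren)
  node 37: 1 child(ren)
  node 41: 1 child(ren)
  node 49: 1 child(ren)
  node 43: 0 child(ren)
Matching nodes: [29, 26, 15, 14, 8, 25, 37, 41, 49]
Count of internal (non-leaf) nodes: 9


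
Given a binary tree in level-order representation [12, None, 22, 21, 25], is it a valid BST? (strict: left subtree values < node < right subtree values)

Level-order array: [12, None, 22, 21, 25]
Validate using subtree bounds (lo, hi): at each node, require lo < value < hi,
then recurse left with hi=value and right with lo=value.
Preorder trace (stopping at first violation):
  at node 12 with bounds (-inf, +inf): OK
  at node 22 with bounds (12, +inf): OK
  at node 21 with bounds (12, 22): OK
  at node 25 with bounds (22, +inf): OK
No violation found at any node.
Result: Valid BST


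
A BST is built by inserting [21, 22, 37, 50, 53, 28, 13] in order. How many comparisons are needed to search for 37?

Search path for 37: 21 -> 22 -> 37
Found: True
Comparisons: 3


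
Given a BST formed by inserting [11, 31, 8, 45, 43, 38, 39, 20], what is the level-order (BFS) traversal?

Tree insertion order: [11, 31, 8, 45, 43, 38, 39, 20]
Tree (level-order array): [11, 8, 31, None, None, 20, 45, None, None, 43, None, 38, None, None, 39]
BFS from the root, enqueuing left then right child of each popped node:
  queue [11] -> pop 11, enqueue [8, 31], visited so far: [11]
  queue [8, 31] -> pop 8, enqueue [none], visited so far: [11, 8]
  queue [31] -> pop 31, enqueue [20, 45], visited so far: [11, 8, 31]
  queue [20, 45] -> pop 20, enqueue [none], visited so far: [11, 8, 31, 20]
  queue [45] -> pop 45, enqueue [43], visited so far: [11, 8, 31, 20, 45]
  queue [43] -> pop 43, enqueue [38], visited so far: [11, 8, 31, 20, 45, 43]
  queue [38] -> pop 38, enqueue [39], visited so far: [11, 8, 31, 20, 45, 43, 38]
  queue [39] -> pop 39, enqueue [none], visited so far: [11, 8, 31, 20, 45, 43, 38, 39]
Result: [11, 8, 31, 20, 45, 43, 38, 39]


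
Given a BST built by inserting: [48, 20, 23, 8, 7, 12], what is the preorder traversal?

Tree insertion order: [48, 20, 23, 8, 7, 12]
Tree (level-order array): [48, 20, None, 8, 23, 7, 12]
Preorder traversal: [48, 20, 8, 7, 12, 23]


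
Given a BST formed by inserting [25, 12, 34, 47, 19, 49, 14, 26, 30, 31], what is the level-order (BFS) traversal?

Tree insertion order: [25, 12, 34, 47, 19, 49, 14, 26, 30, 31]
Tree (level-order array): [25, 12, 34, None, 19, 26, 47, 14, None, None, 30, None, 49, None, None, None, 31]
BFS from the root, enqueuing left then right child of each popped node:
  queue [25] -> pop 25, enqueue [12, 34], visited so far: [25]
  queue [12, 34] -> pop 12, enqueue [19], visited so far: [25, 12]
  queue [34, 19] -> pop 34, enqueue [26, 47], visited so far: [25, 12, 34]
  queue [19, 26, 47] -> pop 19, enqueue [14], visited so far: [25, 12, 34, 19]
  queue [26, 47, 14] -> pop 26, enqueue [30], visited so far: [25, 12, 34, 19, 26]
  queue [47, 14, 30] -> pop 47, enqueue [49], visited so far: [25, 12, 34, 19, 26, 47]
  queue [14, 30, 49] -> pop 14, enqueue [none], visited so far: [25, 12, 34, 19, 26, 47, 14]
  queue [30, 49] -> pop 30, enqueue [31], visited so far: [25, 12, 34, 19, 26, 47, 14, 30]
  queue [49, 31] -> pop 49, enqueue [none], visited so far: [25, 12, 34, 19, 26, 47, 14, 30, 49]
  queue [31] -> pop 31, enqueue [none], visited so far: [25, 12, 34, 19, 26, 47, 14, 30, 49, 31]
Result: [25, 12, 34, 19, 26, 47, 14, 30, 49, 31]


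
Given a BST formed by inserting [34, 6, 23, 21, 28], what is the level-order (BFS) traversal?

Tree insertion order: [34, 6, 23, 21, 28]
Tree (level-order array): [34, 6, None, None, 23, 21, 28]
BFS from the root, enqueuing left then right child of each popped node:
  queue [34] -> pop 34, enqueue [6], visited so far: [34]
  queue [6] -> pop 6, enqueue [23], visited so far: [34, 6]
  queue [23] -> pop 23, enqueue [21, 28], visited so far: [34, 6, 23]
  queue [21, 28] -> pop 21, enqueue [none], visited so far: [34, 6, 23, 21]
  queue [28] -> pop 28, enqueue [none], visited so far: [34, 6, 23, 21, 28]
Result: [34, 6, 23, 21, 28]


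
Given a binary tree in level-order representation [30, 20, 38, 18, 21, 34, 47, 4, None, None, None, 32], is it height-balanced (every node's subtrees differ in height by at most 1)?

Tree (level-order array): [30, 20, 38, 18, 21, 34, 47, 4, None, None, None, 32]
Definition: a tree is height-balanced if, at every node, |h(left) - h(right)| <= 1 (empty subtree has height -1).
Bottom-up per-node check:
  node 4: h_left=-1, h_right=-1, diff=0 [OK], height=0
  node 18: h_left=0, h_right=-1, diff=1 [OK], height=1
  node 21: h_left=-1, h_right=-1, diff=0 [OK], height=0
  node 20: h_left=1, h_right=0, diff=1 [OK], height=2
  node 32: h_left=-1, h_right=-1, diff=0 [OK], height=0
  node 34: h_left=0, h_right=-1, diff=1 [OK], height=1
  node 47: h_left=-1, h_right=-1, diff=0 [OK], height=0
  node 38: h_left=1, h_right=0, diff=1 [OK], height=2
  node 30: h_left=2, h_right=2, diff=0 [OK], height=3
All nodes satisfy the balance condition.
Result: Balanced


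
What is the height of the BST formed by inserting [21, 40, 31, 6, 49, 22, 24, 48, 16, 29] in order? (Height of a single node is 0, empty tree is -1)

Insertion order: [21, 40, 31, 6, 49, 22, 24, 48, 16, 29]
Tree (level-order array): [21, 6, 40, None, 16, 31, 49, None, None, 22, None, 48, None, None, 24, None, None, None, 29]
Compute height bottom-up (empty subtree = -1):
  height(16) = 1 + max(-1, -1) = 0
  height(6) = 1 + max(-1, 0) = 1
  height(29) = 1 + max(-1, -1) = 0
  height(24) = 1 + max(-1, 0) = 1
  height(22) = 1 + max(-1, 1) = 2
  height(31) = 1 + max(2, -1) = 3
  height(48) = 1 + max(-1, -1) = 0
  height(49) = 1 + max(0, -1) = 1
  height(40) = 1 + max(3, 1) = 4
  height(21) = 1 + max(1, 4) = 5
Height = 5


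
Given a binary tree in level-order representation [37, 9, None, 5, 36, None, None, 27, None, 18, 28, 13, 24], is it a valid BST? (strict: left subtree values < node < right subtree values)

Level-order array: [37, 9, None, 5, 36, None, None, 27, None, 18, 28, 13, 24]
Validate using subtree bounds (lo, hi): at each node, require lo < value < hi,
then recurse left with hi=value and right with lo=value.
Preorder trace (stopping at first violation):
  at node 37 with bounds (-inf, +inf): OK
  at node 9 with bounds (-inf, 37): OK
  at node 5 with bounds (-inf, 9): OK
  at node 36 with bounds (9, 37): OK
  at node 27 with bounds (9, 36): OK
  at node 18 with bounds (9, 27): OK
  at node 13 with bounds (9, 18): OK
  at node 24 with bounds (18, 27): OK
  at node 28 with bounds (27, 36): OK
No violation found at any node.
Result: Valid BST


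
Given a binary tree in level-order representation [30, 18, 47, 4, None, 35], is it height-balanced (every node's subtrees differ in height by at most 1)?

Tree (level-order array): [30, 18, 47, 4, None, 35]
Definition: a tree is height-balanced if, at every node, |h(left) - h(right)| <= 1 (empty subtree has height -1).
Bottom-up per-node check:
  node 4: h_left=-1, h_right=-1, diff=0 [OK], height=0
  node 18: h_left=0, h_right=-1, diff=1 [OK], height=1
  node 35: h_left=-1, h_right=-1, diff=0 [OK], height=0
  node 47: h_left=0, h_right=-1, diff=1 [OK], height=1
  node 30: h_left=1, h_right=1, diff=0 [OK], height=2
All nodes satisfy the balance condition.
Result: Balanced


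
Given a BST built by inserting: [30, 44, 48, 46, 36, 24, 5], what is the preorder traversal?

Tree insertion order: [30, 44, 48, 46, 36, 24, 5]
Tree (level-order array): [30, 24, 44, 5, None, 36, 48, None, None, None, None, 46]
Preorder traversal: [30, 24, 5, 44, 36, 48, 46]


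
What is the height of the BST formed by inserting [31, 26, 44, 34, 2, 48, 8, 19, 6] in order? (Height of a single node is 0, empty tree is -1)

Insertion order: [31, 26, 44, 34, 2, 48, 8, 19, 6]
Tree (level-order array): [31, 26, 44, 2, None, 34, 48, None, 8, None, None, None, None, 6, 19]
Compute height bottom-up (empty subtree = -1):
  height(6) = 1 + max(-1, -1) = 0
  height(19) = 1 + max(-1, -1) = 0
  height(8) = 1 + max(0, 0) = 1
  height(2) = 1 + max(-1, 1) = 2
  height(26) = 1 + max(2, -1) = 3
  height(34) = 1 + max(-1, -1) = 0
  height(48) = 1 + max(-1, -1) = 0
  height(44) = 1 + max(0, 0) = 1
  height(31) = 1 + max(3, 1) = 4
Height = 4


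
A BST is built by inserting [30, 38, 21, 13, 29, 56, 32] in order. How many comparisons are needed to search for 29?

Search path for 29: 30 -> 21 -> 29
Found: True
Comparisons: 3


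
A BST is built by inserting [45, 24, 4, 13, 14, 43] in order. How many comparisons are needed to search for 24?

Search path for 24: 45 -> 24
Found: True
Comparisons: 2


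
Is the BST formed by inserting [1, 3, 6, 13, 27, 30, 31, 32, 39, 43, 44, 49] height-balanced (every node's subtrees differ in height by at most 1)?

Tree (level-order array): [1, None, 3, None, 6, None, 13, None, 27, None, 30, None, 31, None, 32, None, 39, None, 43, None, 44, None, 49]
Definition: a tree is height-balanced if, at every node, |h(left) - h(right)| <= 1 (empty subtree has height -1).
Bottom-up per-node check:
  node 49: h_left=-1, h_right=-1, diff=0 [OK], height=0
  node 44: h_left=-1, h_right=0, diff=1 [OK], height=1
  node 43: h_left=-1, h_right=1, diff=2 [FAIL (|-1-1|=2 > 1)], height=2
  node 39: h_left=-1, h_right=2, diff=3 [FAIL (|-1-2|=3 > 1)], height=3
  node 32: h_left=-1, h_right=3, diff=4 [FAIL (|-1-3|=4 > 1)], height=4
  node 31: h_left=-1, h_right=4, diff=5 [FAIL (|-1-4|=5 > 1)], height=5
  node 30: h_left=-1, h_right=5, diff=6 [FAIL (|-1-5|=6 > 1)], height=6
  node 27: h_left=-1, h_right=6, diff=7 [FAIL (|-1-6|=7 > 1)], height=7
  node 13: h_left=-1, h_right=7, diff=8 [FAIL (|-1-7|=8 > 1)], height=8
  node 6: h_left=-1, h_right=8, diff=9 [FAIL (|-1-8|=9 > 1)], height=9
  node 3: h_left=-1, h_right=9, diff=10 [FAIL (|-1-9|=10 > 1)], height=10
  node 1: h_left=-1, h_right=10, diff=11 [FAIL (|-1-10|=11 > 1)], height=11
Node 43 violates the condition: |-1 - 1| = 2 > 1.
Result: Not balanced


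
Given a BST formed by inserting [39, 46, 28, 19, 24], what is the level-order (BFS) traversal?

Tree insertion order: [39, 46, 28, 19, 24]
Tree (level-order array): [39, 28, 46, 19, None, None, None, None, 24]
BFS from the root, enqueuing left then right child of each popped node:
  queue [39] -> pop 39, enqueue [28, 46], visited so far: [39]
  queue [28, 46] -> pop 28, enqueue [19], visited so far: [39, 28]
  queue [46, 19] -> pop 46, enqueue [none], visited so far: [39, 28, 46]
  queue [19] -> pop 19, enqueue [24], visited so far: [39, 28, 46, 19]
  queue [24] -> pop 24, enqueue [none], visited so far: [39, 28, 46, 19, 24]
Result: [39, 28, 46, 19, 24]


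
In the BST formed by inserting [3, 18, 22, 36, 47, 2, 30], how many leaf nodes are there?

Tree built from: [3, 18, 22, 36, 47, 2, 30]
Tree (level-order array): [3, 2, 18, None, None, None, 22, None, 36, 30, 47]
Rule: A leaf has 0 children.
Per-node child counts:
  node 3: 2 child(ren)
  node 2: 0 child(ren)
  node 18: 1 child(ren)
  node 22: 1 child(ren)
  node 36: 2 child(ren)
  node 30: 0 child(ren)
  node 47: 0 child(ren)
Matching nodes: [2, 30, 47]
Count of leaf nodes: 3


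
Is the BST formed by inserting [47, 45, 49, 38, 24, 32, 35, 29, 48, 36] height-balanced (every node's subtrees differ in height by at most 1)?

Tree (level-order array): [47, 45, 49, 38, None, 48, None, 24, None, None, None, None, 32, 29, 35, None, None, None, 36]
Definition: a tree is height-balanced if, at every node, |h(left) - h(right)| <= 1 (empty subtree has height -1).
Bottom-up per-node check:
  node 29: h_left=-1, h_right=-1, diff=0 [OK], height=0
  node 36: h_left=-1, h_right=-1, diff=0 [OK], height=0
  node 35: h_left=-1, h_right=0, diff=1 [OK], height=1
  node 32: h_left=0, h_right=1, diff=1 [OK], height=2
  node 24: h_left=-1, h_right=2, diff=3 [FAIL (|-1-2|=3 > 1)], height=3
  node 38: h_left=3, h_right=-1, diff=4 [FAIL (|3--1|=4 > 1)], height=4
  node 45: h_left=4, h_right=-1, diff=5 [FAIL (|4--1|=5 > 1)], height=5
  node 48: h_left=-1, h_right=-1, diff=0 [OK], height=0
  node 49: h_left=0, h_right=-1, diff=1 [OK], height=1
  node 47: h_left=5, h_right=1, diff=4 [FAIL (|5-1|=4 > 1)], height=6
Node 24 violates the condition: |-1 - 2| = 3 > 1.
Result: Not balanced


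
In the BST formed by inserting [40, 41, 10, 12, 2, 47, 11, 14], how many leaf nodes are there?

Tree built from: [40, 41, 10, 12, 2, 47, 11, 14]
Tree (level-order array): [40, 10, 41, 2, 12, None, 47, None, None, 11, 14]
Rule: A leaf has 0 children.
Per-node child counts:
  node 40: 2 child(ren)
  node 10: 2 child(ren)
  node 2: 0 child(ren)
  node 12: 2 child(ren)
  node 11: 0 child(ren)
  node 14: 0 child(ren)
  node 41: 1 child(ren)
  node 47: 0 child(ren)
Matching nodes: [2, 11, 14, 47]
Count of leaf nodes: 4


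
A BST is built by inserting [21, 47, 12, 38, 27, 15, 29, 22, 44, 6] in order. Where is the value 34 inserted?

Starting tree (level order): [21, 12, 47, 6, 15, 38, None, None, None, None, None, 27, 44, 22, 29]
Insertion path: 21 -> 47 -> 38 -> 27 -> 29
Result: insert 34 as right child of 29
Final tree (level order): [21, 12, 47, 6, 15, 38, None, None, None, None, None, 27, 44, 22, 29, None, None, None, None, None, 34]


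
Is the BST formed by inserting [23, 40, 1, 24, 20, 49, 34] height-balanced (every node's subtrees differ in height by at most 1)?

Tree (level-order array): [23, 1, 40, None, 20, 24, 49, None, None, None, 34]
Definition: a tree is height-balanced if, at every node, |h(left) - h(right)| <= 1 (empty subtree has height -1).
Bottom-up per-node check:
  node 20: h_left=-1, h_right=-1, diff=0 [OK], height=0
  node 1: h_left=-1, h_right=0, diff=1 [OK], height=1
  node 34: h_left=-1, h_right=-1, diff=0 [OK], height=0
  node 24: h_left=-1, h_right=0, diff=1 [OK], height=1
  node 49: h_left=-1, h_right=-1, diff=0 [OK], height=0
  node 40: h_left=1, h_right=0, diff=1 [OK], height=2
  node 23: h_left=1, h_right=2, diff=1 [OK], height=3
All nodes satisfy the balance condition.
Result: Balanced


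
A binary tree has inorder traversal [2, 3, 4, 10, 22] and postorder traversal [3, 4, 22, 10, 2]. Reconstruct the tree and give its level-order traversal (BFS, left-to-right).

Inorder:   [2, 3, 4, 10, 22]
Postorder: [3, 4, 22, 10, 2]
Algorithm: postorder visits root last, so walk postorder right-to-left;
each value is the root of the current inorder slice — split it at that
value, recurse on the right subtree first, then the left.
Recursive splits:
  root=2; inorder splits into left=[], right=[3, 4, 10, 22]
  root=10; inorder splits into left=[3, 4], right=[22]
  root=22; inorder splits into left=[], right=[]
  root=4; inorder splits into left=[3], right=[]
  root=3; inorder splits into left=[], right=[]
Reconstructed level-order: [2, 10, 4, 22, 3]


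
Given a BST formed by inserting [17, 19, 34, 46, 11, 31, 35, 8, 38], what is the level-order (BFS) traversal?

Tree insertion order: [17, 19, 34, 46, 11, 31, 35, 8, 38]
Tree (level-order array): [17, 11, 19, 8, None, None, 34, None, None, 31, 46, None, None, 35, None, None, 38]
BFS from the root, enqueuing left then right child of each popped node:
  queue [17] -> pop 17, enqueue [11, 19], visited so far: [17]
  queue [11, 19] -> pop 11, enqueue [8], visited so far: [17, 11]
  queue [19, 8] -> pop 19, enqueue [34], visited so far: [17, 11, 19]
  queue [8, 34] -> pop 8, enqueue [none], visited so far: [17, 11, 19, 8]
  queue [34] -> pop 34, enqueue [31, 46], visited so far: [17, 11, 19, 8, 34]
  queue [31, 46] -> pop 31, enqueue [none], visited so far: [17, 11, 19, 8, 34, 31]
  queue [46] -> pop 46, enqueue [35], visited so far: [17, 11, 19, 8, 34, 31, 46]
  queue [35] -> pop 35, enqueue [38], visited so far: [17, 11, 19, 8, 34, 31, 46, 35]
  queue [38] -> pop 38, enqueue [none], visited so far: [17, 11, 19, 8, 34, 31, 46, 35, 38]
Result: [17, 11, 19, 8, 34, 31, 46, 35, 38]


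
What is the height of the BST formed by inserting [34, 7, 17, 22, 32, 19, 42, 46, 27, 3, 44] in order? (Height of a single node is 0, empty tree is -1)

Insertion order: [34, 7, 17, 22, 32, 19, 42, 46, 27, 3, 44]
Tree (level-order array): [34, 7, 42, 3, 17, None, 46, None, None, None, 22, 44, None, 19, 32, None, None, None, None, 27]
Compute height bottom-up (empty subtree = -1):
  height(3) = 1 + max(-1, -1) = 0
  height(19) = 1 + max(-1, -1) = 0
  height(27) = 1 + max(-1, -1) = 0
  height(32) = 1 + max(0, -1) = 1
  height(22) = 1 + max(0, 1) = 2
  height(17) = 1 + max(-1, 2) = 3
  height(7) = 1 + max(0, 3) = 4
  height(44) = 1 + max(-1, -1) = 0
  height(46) = 1 + max(0, -1) = 1
  height(42) = 1 + max(-1, 1) = 2
  height(34) = 1 + max(4, 2) = 5
Height = 5


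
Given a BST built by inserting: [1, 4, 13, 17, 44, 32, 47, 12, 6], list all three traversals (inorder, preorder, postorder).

Tree insertion order: [1, 4, 13, 17, 44, 32, 47, 12, 6]
Tree (level-order array): [1, None, 4, None, 13, 12, 17, 6, None, None, 44, None, None, 32, 47]
Inorder (L, root, R): [1, 4, 6, 12, 13, 17, 32, 44, 47]
Preorder (root, L, R): [1, 4, 13, 12, 6, 17, 44, 32, 47]
Postorder (L, R, root): [6, 12, 32, 47, 44, 17, 13, 4, 1]


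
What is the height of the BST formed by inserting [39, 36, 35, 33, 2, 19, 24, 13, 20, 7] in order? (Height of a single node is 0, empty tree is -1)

Insertion order: [39, 36, 35, 33, 2, 19, 24, 13, 20, 7]
Tree (level-order array): [39, 36, None, 35, None, 33, None, 2, None, None, 19, 13, 24, 7, None, 20]
Compute height bottom-up (empty subtree = -1):
  height(7) = 1 + max(-1, -1) = 0
  height(13) = 1 + max(0, -1) = 1
  height(20) = 1 + max(-1, -1) = 0
  height(24) = 1 + max(0, -1) = 1
  height(19) = 1 + max(1, 1) = 2
  height(2) = 1 + max(-1, 2) = 3
  height(33) = 1 + max(3, -1) = 4
  height(35) = 1 + max(4, -1) = 5
  height(36) = 1 + max(5, -1) = 6
  height(39) = 1 + max(6, -1) = 7
Height = 7


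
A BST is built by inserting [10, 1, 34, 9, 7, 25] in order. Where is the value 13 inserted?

Starting tree (level order): [10, 1, 34, None, 9, 25, None, 7]
Insertion path: 10 -> 34 -> 25
Result: insert 13 as left child of 25
Final tree (level order): [10, 1, 34, None, 9, 25, None, 7, None, 13]


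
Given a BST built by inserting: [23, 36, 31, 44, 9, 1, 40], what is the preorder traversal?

Tree insertion order: [23, 36, 31, 44, 9, 1, 40]
Tree (level-order array): [23, 9, 36, 1, None, 31, 44, None, None, None, None, 40]
Preorder traversal: [23, 9, 1, 36, 31, 44, 40]


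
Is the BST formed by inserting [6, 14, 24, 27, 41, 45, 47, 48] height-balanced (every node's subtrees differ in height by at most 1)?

Tree (level-order array): [6, None, 14, None, 24, None, 27, None, 41, None, 45, None, 47, None, 48]
Definition: a tree is height-balanced if, at every node, |h(left) - h(right)| <= 1 (empty subtree has height -1).
Bottom-up per-node check:
  node 48: h_left=-1, h_right=-1, diff=0 [OK], height=0
  node 47: h_left=-1, h_right=0, diff=1 [OK], height=1
  node 45: h_left=-1, h_right=1, diff=2 [FAIL (|-1-1|=2 > 1)], height=2
  node 41: h_left=-1, h_right=2, diff=3 [FAIL (|-1-2|=3 > 1)], height=3
  node 27: h_left=-1, h_right=3, diff=4 [FAIL (|-1-3|=4 > 1)], height=4
  node 24: h_left=-1, h_right=4, diff=5 [FAIL (|-1-4|=5 > 1)], height=5
  node 14: h_left=-1, h_right=5, diff=6 [FAIL (|-1-5|=6 > 1)], height=6
  node 6: h_left=-1, h_right=6, diff=7 [FAIL (|-1-6|=7 > 1)], height=7
Node 45 violates the condition: |-1 - 1| = 2 > 1.
Result: Not balanced


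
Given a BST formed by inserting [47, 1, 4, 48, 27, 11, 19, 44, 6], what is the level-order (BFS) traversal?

Tree insertion order: [47, 1, 4, 48, 27, 11, 19, 44, 6]
Tree (level-order array): [47, 1, 48, None, 4, None, None, None, 27, 11, 44, 6, 19]
BFS from the root, enqueuing left then right child of each popped node:
  queue [47] -> pop 47, enqueue [1, 48], visited so far: [47]
  queue [1, 48] -> pop 1, enqueue [4], visited so far: [47, 1]
  queue [48, 4] -> pop 48, enqueue [none], visited so far: [47, 1, 48]
  queue [4] -> pop 4, enqueue [27], visited so far: [47, 1, 48, 4]
  queue [27] -> pop 27, enqueue [11, 44], visited so far: [47, 1, 48, 4, 27]
  queue [11, 44] -> pop 11, enqueue [6, 19], visited so far: [47, 1, 48, 4, 27, 11]
  queue [44, 6, 19] -> pop 44, enqueue [none], visited so far: [47, 1, 48, 4, 27, 11, 44]
  queue [6, 19] -> pop 6, enqueue [none], visited so far: [47, 1, 48, 4, 27, 11, 44, 6]
  queue [19] -> pop 19, enqueue [none], visited so far: [47, 1, 48, 4, 27, 11, 44, 6, 19]
Result: [47, 1, 48, 4, 27, 11, 44, 6, 19]
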